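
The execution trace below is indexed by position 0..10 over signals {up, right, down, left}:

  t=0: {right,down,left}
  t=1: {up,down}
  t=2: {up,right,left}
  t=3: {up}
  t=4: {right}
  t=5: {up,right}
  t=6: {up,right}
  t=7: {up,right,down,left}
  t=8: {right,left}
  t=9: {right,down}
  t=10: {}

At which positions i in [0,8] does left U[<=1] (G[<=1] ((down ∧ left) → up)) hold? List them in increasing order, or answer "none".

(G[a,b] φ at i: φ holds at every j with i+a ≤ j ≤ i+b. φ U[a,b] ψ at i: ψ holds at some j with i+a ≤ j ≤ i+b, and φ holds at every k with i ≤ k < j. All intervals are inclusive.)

0, 1, 2, 3, 4, 5, 6, 7, 8

Evaluate at each i in [0,8]:
  i=0: ✓ (rhs at j=1; lhs holds on [0,0])
  i=1: ✓ (rhs at j=1)
  i=2: ✓ (rhs at j=2)
  i=3: ✓ (rhs at j=3)
  i=4: ✓ (rhs at j=4)
  i=5: ✓ (rhs at j=5)
  i=6: ✓ (rhs at j=6)
  i=7: ✓ (rhs at j=7)
  i=8: ✓ (rhs at j=8)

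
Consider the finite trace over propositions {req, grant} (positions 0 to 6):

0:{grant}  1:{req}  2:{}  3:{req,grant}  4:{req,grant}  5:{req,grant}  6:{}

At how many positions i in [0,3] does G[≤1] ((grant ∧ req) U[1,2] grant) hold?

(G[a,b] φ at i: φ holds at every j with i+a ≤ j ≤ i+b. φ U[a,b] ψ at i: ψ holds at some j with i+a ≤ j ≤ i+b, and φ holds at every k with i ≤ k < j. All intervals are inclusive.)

Evaluate at each i in [0,3]:
  i=0: ✗ (fails at j=0)
  i=1: ✗ (fails at j=1)
  i=2: ✗ (fails at j=2)
  i=3: ✓ (all of [3,4])
Positions where it holds: {3} → 1.

1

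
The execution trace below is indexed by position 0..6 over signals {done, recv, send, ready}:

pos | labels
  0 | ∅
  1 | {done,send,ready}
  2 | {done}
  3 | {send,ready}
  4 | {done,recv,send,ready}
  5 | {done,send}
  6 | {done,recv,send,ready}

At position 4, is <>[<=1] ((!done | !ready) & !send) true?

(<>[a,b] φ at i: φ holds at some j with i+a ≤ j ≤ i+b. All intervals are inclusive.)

Check ((!done | !ready) & !send) at each j in [4,5]:
  j=4: false
  j=5: false
No position in the window satisfies it → formula fails.

Does not hold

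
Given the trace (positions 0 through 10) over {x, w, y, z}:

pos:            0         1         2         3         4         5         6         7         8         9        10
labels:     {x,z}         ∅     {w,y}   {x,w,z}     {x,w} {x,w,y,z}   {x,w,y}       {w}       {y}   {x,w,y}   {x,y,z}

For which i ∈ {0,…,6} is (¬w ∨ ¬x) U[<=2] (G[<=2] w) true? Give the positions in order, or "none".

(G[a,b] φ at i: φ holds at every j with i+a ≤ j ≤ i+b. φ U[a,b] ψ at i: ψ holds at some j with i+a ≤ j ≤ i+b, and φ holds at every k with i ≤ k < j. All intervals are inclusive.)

0, 1, 2, 3, 4, 5

Evaluate at each i in [0,6]:
  i=0: ✓ (rhs at j=2; lhs holds on [0,1])
  i=1: ✓ (rhs at j=2; lhs holds on [1,1])
  i=2: ✓ (rhs at j=2)
  i=3: ✓ (rhs at j=3)
  i=4: ✓ (rhs at j=4)
  i=5: ✓ (rhs at j=5)
  i=6: ✗ (no rhs in [6,8])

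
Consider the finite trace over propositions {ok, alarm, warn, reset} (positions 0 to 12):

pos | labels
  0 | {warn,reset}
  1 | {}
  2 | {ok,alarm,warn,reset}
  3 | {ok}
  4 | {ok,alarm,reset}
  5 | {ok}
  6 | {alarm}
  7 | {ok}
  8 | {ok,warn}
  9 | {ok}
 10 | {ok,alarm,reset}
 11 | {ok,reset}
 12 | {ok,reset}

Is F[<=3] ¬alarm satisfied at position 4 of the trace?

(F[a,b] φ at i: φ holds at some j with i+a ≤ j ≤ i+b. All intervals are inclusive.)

Yes

Check ¬alarm at each j in [4,7]:
  j=4: false
  j=5: true
  j=6: false
  j=7: true
Found at j=5 → formula holds.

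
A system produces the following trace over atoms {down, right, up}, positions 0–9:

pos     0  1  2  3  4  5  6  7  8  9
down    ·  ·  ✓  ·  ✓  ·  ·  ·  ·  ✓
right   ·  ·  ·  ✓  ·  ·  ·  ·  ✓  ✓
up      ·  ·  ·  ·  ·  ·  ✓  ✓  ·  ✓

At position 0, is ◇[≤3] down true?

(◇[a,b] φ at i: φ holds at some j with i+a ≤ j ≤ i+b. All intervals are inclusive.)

Check down at each j in [0,3]:
  j=0: false
  j=1: false
  j=2: true
  j=3: false
Found at j=2 → formula holds.

Yes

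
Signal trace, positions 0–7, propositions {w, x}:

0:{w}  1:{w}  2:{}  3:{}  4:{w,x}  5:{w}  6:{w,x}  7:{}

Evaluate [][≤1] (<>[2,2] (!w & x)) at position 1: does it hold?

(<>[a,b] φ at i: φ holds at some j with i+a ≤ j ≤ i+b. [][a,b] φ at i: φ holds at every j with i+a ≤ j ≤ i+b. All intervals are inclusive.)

No

Check <>[2,2] (!w & x) at every j in [1,2]:
  j=1: fails (none in [3,3])
  j=2: fails (none in [4,4])
Fails at j=1 → formula fails.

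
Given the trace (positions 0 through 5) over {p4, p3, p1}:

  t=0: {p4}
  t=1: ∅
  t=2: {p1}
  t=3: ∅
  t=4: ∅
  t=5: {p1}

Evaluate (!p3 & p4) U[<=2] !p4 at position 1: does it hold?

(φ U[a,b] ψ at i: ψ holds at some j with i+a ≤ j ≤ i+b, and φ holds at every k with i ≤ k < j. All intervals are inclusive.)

Need some j in [1,3] with !p4, and (!p3 & p4) at every k in [1,j-1].
  j=1: !p4 holds; no prefix to check → satisfied.

Yes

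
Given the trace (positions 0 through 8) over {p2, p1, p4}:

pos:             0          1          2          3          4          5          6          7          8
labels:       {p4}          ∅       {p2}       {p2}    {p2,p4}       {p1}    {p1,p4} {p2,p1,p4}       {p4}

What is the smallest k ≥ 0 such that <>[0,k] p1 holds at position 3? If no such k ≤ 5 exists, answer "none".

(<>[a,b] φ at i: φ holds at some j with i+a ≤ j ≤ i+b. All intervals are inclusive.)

Scan j = 3,4,… for p1:
  j=3: fails
  j=4: fails
  j=5: holds
First hit at j=5, so smallest k = 5-3 = 2.

2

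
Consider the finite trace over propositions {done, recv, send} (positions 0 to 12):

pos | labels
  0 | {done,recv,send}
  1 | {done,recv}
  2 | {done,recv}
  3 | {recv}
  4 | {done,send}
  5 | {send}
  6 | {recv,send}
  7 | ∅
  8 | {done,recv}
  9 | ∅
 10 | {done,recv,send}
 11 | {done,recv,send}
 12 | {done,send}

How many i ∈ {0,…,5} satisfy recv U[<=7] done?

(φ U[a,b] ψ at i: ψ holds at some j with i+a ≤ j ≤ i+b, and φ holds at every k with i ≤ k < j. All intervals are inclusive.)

5

Evaluate at each i in [0,5]:
  i=0: ✓ (rhs at j=0)
  i=1: ✓ (rhs at j=1)
  i=2: ✓ (rhs at j=2)
  i=3: ✓ (rhs at j=4; lhs holds on [3,3])
  i=4: ✓ (rhs at j=4)
  i=5: ✗ (lhs fails at k=5 before rhs at j=8)
Positions where it holds: {0, 1, 2, 3, 4} → 5.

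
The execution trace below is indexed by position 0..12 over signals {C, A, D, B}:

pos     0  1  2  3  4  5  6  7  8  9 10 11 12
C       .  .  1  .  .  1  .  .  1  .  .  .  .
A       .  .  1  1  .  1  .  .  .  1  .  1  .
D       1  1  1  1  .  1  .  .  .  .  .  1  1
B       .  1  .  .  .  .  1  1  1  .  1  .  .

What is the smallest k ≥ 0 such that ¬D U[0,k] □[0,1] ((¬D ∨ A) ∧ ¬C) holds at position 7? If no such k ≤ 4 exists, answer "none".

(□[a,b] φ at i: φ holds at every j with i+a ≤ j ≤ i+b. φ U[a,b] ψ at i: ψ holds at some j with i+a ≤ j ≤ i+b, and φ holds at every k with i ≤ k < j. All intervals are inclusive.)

2

Need earliest j ≥ 7 with □[0,1] ((¬D ∨ A) ∧ ¬C), and ¬D at every k in [7,j-1].
  j=7: rhs fails.
  j=8: rhs fails.
  j=9: rhs holds; lhs holds on [7,8]. k = 2.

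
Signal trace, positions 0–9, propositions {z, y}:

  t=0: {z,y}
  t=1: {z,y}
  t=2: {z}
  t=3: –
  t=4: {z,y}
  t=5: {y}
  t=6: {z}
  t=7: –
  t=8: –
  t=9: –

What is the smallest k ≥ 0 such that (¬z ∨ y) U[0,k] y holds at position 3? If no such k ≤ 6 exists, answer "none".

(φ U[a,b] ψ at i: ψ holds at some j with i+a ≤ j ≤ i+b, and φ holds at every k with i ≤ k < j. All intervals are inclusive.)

Need earliest j ≥ 3 with y, and (¬z ∨ y) at every k in [3,j-1].
  j=3: rhs fails.
  j=4: rhs holds; lhs holds on [3,3]. k = 1.

1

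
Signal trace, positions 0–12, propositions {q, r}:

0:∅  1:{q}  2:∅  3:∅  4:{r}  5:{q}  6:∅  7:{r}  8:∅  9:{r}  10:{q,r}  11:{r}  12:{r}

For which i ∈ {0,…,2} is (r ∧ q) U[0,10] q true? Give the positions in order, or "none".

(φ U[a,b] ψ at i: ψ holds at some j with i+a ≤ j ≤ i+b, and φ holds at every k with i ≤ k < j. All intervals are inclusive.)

1

Evaluate at each i in [0,2]:
  i=0: ✗ (lhs fails at k=0 before rhs at j=1)
  i=1: ✓ (rhs at j=1)
  i=2: ✗ (lhs fails at k=2 before rhs at j=5)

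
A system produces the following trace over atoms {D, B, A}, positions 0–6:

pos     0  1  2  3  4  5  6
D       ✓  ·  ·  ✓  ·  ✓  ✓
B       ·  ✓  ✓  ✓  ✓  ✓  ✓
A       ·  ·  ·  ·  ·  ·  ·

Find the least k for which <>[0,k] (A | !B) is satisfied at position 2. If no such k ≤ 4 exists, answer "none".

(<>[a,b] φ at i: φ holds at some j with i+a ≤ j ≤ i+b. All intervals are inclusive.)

none

Scan j = 2,3,… for (A | !B):
  j=2: fails
  j=3: fails
  j=4: fails
  j=5: fails
  j=6: fails
No j in [2,6] satisfies it → none.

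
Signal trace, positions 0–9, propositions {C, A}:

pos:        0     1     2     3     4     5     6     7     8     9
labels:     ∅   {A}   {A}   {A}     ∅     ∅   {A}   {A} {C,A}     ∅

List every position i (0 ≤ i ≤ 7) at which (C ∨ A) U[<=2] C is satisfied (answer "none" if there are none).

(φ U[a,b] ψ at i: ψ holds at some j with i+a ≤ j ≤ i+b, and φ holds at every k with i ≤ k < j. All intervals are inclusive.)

Evaluate at each i in [0,7]:
  i=0: ✗ (no rhs in [0,2])
  i=1: ✗ (no rhs in [1,3])
  i=2: ✗ (no rhs in [2,4])
  i=3: ✗ (no rhs in [3,5])
  i=4: ✗ (no rhs in [4,6])
  i=5: ✗ (no rhs in [5,7])
  i=6: ✓ (rhs at j=8; lhs holds on [6,7])
  i=7: ✓ (rhs at j=8; lhs holds on [7,7])

6, 7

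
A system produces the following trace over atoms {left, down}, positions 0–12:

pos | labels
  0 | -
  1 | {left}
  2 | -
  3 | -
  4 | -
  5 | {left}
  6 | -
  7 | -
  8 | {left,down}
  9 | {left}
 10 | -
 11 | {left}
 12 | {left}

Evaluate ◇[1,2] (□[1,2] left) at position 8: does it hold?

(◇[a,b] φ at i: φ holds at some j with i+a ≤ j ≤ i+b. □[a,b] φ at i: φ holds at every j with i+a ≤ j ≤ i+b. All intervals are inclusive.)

Check □[1,2] left at each j in [9,10]:
  j=9: fails at 10
  j=10: holds on [11,12]
Found at j=10 → formula holds.

True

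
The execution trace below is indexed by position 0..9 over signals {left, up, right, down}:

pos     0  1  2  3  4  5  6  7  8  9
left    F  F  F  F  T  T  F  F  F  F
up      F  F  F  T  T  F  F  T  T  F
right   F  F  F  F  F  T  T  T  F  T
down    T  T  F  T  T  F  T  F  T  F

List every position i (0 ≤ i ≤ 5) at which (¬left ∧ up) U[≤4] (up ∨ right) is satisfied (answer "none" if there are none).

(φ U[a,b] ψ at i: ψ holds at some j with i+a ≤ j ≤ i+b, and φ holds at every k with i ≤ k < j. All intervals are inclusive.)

Evaluate at each i in [0,5]:
  i=0: ✗ (lhs fails at k=0 before rhs at j=3)
  i=1: ✗ (lhs fails at k=1 before rhs at j=3)
  i=2: ✗ (lhs fails at k=2 before rhs at j=3)
  i=3: ✓ (rhs at j=3)
  i=4: ✓ (rhs at j=4)
  i=5: ✓ (rhs at j=5)

3, 4, 5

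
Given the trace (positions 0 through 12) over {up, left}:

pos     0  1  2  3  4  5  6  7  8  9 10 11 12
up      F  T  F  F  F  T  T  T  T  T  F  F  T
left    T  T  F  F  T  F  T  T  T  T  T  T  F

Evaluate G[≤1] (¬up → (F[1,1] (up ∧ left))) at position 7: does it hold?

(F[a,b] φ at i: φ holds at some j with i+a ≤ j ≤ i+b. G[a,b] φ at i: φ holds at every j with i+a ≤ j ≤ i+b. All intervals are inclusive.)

Check (¬up → (F[1,1] (up ∧ left))) at every j in [7,8]:
  j=7: antecedent false → ✓
  j=8: antecedent false → ✓
All positions satisfy it → formula holds.

Holds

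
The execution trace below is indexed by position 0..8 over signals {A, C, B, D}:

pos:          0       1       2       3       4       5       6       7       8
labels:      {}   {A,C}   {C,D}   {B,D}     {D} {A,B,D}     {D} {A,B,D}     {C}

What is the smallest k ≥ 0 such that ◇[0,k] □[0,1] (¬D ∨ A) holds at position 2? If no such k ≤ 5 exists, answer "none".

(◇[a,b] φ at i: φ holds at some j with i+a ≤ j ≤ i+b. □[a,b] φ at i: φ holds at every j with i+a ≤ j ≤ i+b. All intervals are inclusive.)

5

Scan j = 2,3,… for □[0,1] (¬D ∨ A):
  j=2: fails
  j=3: fails
  j=4: fails
  j=5: fails
  j=6: fails
  j=7: holds
First hit at j=7, so smallest k = 7-2 = 5.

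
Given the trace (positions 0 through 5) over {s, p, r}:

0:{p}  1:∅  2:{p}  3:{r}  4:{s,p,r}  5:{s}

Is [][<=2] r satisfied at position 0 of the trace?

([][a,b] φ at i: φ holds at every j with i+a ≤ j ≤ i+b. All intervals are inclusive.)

Check r at every j in [0,2]:
  j=0: false
  j=1: false
  j=2: false
Fails at j=0 → formula fails.

No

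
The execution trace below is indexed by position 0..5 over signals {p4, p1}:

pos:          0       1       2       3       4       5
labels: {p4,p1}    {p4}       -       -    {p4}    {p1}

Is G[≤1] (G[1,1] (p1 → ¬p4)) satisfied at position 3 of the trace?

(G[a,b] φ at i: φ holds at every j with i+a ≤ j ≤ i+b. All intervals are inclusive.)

Check G[1,1] (p1 → ¬p4) at every j in [3,4]:
  j=3: holds on [4,4]
  j=4: holds on [5,5]
All positions satisfy it → formula holds.

Holds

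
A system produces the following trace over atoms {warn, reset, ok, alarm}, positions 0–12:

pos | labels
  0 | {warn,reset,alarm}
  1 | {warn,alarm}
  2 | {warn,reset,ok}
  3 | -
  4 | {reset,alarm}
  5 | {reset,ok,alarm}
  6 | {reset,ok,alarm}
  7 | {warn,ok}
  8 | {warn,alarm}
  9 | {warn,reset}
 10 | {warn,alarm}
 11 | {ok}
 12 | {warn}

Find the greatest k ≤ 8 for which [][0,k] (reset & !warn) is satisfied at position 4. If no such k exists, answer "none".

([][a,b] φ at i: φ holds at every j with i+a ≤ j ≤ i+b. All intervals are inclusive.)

(reset & !warn) must hold from j=4 onward; find where it first fails.
  j=4: holds
  j=5: holds
  j=6: holds
  j=7: fails
Holds on [4,6], so largest k = 2.

2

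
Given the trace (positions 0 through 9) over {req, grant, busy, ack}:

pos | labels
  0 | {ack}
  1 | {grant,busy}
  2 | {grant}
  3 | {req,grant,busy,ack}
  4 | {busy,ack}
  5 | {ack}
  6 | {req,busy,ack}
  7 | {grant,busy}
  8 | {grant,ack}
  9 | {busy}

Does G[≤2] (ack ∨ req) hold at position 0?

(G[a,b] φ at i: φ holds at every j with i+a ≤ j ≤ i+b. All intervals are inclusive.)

Check (ack ∨ req) at every j in [0,2]:
  j=0: true
  j=1: false
  j=2: false
Fails at j=1 → formula fails.

False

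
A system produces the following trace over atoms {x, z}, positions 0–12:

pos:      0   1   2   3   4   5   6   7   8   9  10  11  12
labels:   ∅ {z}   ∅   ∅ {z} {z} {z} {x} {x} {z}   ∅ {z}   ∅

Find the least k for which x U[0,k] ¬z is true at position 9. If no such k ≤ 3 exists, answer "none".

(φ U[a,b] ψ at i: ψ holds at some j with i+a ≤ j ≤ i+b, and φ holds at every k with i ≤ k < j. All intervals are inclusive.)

Need earliest j ≥ 9 with ¬z, and x at every k in [9,j-1].
  j=9: rhs fails.
  j=10: rhs holds but lhs fails at k=9.
  j=11: rhs fails.
  j=12: rhs holds but lhs fails at k=9.
No witness within the range → none.

none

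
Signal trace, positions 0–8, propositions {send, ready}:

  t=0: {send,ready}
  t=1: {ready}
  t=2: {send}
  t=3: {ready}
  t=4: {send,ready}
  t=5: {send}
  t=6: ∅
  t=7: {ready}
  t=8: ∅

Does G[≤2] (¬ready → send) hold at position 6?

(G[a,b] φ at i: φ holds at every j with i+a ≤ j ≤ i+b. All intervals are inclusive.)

Check (¬ready → send) at every j in [6,8]:
  j=6: antecedent true; consequent false → ✗
  j=7: antecedent false → ✓
  j=8: antecedent true; consequent false → ✗
Fails at j=6 → formula fails.

False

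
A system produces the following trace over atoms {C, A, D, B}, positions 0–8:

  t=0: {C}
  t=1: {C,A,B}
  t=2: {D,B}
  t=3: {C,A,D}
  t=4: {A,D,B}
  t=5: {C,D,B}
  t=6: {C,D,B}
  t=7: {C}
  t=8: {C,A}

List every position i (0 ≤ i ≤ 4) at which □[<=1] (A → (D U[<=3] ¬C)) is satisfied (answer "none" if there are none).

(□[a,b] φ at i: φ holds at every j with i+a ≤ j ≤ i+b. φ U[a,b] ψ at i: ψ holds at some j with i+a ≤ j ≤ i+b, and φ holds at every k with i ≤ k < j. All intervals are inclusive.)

2, 3, 4

Evaluate at each i in [0,4]:
  i=0: ✗ (fails at j=1)
  i=1: ✗ (fails at j=1)
  i=2: ✓ (all of [2,3])
  i=3: ✓ (all of [3,4])
  i=4: ✓ (all of [4,5])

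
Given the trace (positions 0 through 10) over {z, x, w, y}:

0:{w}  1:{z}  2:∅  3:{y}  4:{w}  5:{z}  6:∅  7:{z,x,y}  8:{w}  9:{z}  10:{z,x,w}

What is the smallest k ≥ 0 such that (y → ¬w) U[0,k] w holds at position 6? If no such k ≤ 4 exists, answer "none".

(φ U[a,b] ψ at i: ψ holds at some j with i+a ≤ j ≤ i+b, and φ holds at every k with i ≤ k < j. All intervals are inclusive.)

Need earliest j ≥ 6 with w, and (y → ¬w) at every k in [6,j-1].
  j=6: rhs fails.
  j=7: rhs fails.
  j=8: rhs holds; lhs holds on [6,7]. k = 2.

2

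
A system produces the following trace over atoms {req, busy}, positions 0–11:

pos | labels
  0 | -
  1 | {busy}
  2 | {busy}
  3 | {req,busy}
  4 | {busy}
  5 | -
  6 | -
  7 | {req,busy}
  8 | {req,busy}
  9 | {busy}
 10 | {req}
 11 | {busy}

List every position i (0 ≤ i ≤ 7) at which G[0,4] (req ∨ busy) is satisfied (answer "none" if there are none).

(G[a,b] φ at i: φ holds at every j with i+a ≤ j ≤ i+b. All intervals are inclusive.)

Evaluate at each i in [0,7]:
  i=0: ✗ (fails at j=0)
  i=1: ✗ (fails at j=5)
  i=2: ✗ (fails at j=5)
  i=3: ✗ (fails at j=5)
  i=4: ✗ (fails at j=5)
  i=5: ✗ (fails at j=5)
  i=6: ✗ (fails at j=6)
  i=7: ✓ (all of [7,11])

7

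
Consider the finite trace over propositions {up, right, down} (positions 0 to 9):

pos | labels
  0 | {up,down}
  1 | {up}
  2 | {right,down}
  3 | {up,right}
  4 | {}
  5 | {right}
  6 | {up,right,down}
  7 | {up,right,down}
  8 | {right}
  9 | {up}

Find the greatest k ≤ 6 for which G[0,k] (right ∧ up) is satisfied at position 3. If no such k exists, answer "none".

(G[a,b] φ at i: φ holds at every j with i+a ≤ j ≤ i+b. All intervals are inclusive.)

0

(right ∧ up) must hold from j=3 onward; find where it first fails.
  j=3: holds
  j=4: fails
Holds on [3,3], so largest k = 0.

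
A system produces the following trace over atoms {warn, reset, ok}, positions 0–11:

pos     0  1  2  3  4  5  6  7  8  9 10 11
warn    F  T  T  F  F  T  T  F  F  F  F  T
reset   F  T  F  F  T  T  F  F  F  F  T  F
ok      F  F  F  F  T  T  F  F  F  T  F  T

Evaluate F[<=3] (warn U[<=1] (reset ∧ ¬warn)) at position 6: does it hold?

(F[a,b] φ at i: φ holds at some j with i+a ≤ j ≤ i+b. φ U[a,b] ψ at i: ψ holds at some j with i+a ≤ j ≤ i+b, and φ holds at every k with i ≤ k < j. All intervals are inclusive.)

Check (warn U[<=1] (reset ∧ ¬warn)) at each j in [6,9]:
  j=6: fails
  j=7: fails
  j=8: fails
  j=9: fails
No position in the window satisfies it → formula fails.

Does not hold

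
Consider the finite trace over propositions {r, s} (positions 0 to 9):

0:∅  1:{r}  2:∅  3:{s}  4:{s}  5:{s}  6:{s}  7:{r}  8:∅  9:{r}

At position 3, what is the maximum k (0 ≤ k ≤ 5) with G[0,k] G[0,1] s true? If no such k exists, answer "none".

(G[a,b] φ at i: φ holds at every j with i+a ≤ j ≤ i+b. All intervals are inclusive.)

2

G[0,1] s must hold from j=3 onward; find where it first fails.
  j=3: holds
  j=4: holds
  j=5: holds
  j=6: fails
Holds on [3,5], so largest k = 2.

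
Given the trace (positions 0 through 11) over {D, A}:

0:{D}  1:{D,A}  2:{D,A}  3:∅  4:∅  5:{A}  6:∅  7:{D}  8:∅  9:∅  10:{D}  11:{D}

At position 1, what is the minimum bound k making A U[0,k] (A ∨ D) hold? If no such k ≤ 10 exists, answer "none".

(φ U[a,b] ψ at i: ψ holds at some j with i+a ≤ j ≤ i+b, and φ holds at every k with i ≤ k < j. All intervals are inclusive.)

Need earliest j ≥ 1 with (A ∨ D), and A at every k in [1,j-1].
  j=1: rhs holds (empty prefix). k = 0.

0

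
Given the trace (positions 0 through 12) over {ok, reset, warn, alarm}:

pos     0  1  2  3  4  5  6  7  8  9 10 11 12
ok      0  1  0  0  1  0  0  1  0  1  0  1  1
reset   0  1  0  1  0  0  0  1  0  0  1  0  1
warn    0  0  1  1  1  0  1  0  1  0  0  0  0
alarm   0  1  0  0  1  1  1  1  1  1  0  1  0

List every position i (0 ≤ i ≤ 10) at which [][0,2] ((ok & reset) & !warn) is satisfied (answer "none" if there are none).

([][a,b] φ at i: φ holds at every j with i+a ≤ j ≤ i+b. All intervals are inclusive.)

Evaluate at each i in [0,10]:
  i=0: ✗ (fails at j=0)
  i=1: ✗ (fails at j=2)
  i=2: ✗ (fails at j=2)
  i=3: ✗ (fails at j=3)
  i=4: ✗ (fails at j=4)
  i=5: ✗ (fails at j=5)
  i=6: ✗ (fails at j=6)
  i=7: ✗ (fails at j=8)
  i=8: ✗ (fails at j=8)
  i=9: ✗ (fails at j=9)
  i=10: ✗ (fails at j=10)

none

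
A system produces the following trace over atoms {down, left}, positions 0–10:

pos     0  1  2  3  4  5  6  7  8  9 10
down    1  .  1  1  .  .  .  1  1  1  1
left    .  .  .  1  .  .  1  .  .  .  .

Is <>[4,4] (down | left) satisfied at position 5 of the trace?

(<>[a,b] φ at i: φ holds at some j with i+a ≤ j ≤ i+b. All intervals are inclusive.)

Yes

Check (down | left) at each j in [9,9]:
  j=9: true
Found at j=9 → formula holds.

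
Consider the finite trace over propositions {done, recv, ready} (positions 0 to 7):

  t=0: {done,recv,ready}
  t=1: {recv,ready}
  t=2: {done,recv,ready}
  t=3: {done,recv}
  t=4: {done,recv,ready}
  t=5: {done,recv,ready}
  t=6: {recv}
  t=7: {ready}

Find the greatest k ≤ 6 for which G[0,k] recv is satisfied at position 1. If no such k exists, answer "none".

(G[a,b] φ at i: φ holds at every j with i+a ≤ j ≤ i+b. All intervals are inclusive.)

recv must hold from j=1 onward; find where it first fails.
  j=1: holds
  j=2: holds
  j=3: holds
  j=4: holds
  j=5: holds
  j=6: holds
  j=7: fails
Holds on [1,6], so largest k = 5.

5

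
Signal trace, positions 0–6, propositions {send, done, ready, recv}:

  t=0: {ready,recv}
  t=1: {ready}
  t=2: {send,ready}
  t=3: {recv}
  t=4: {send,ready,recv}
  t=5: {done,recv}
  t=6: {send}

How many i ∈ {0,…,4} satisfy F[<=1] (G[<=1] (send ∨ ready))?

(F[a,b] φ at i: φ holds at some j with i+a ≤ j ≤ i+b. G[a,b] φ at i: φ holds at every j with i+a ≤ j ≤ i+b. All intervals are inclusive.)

Evaluate at each i in [0,4]:
  i=0: ✓ (witness j=0)
  i=1: ✓ (witness j=1)
  i=2: ✗ (none in [2,3])
  i=3: ✗ (none in [3,4])
  i=4: ✗ (none in [4,5])
Positions where it holds: {0, 1} → 2.

2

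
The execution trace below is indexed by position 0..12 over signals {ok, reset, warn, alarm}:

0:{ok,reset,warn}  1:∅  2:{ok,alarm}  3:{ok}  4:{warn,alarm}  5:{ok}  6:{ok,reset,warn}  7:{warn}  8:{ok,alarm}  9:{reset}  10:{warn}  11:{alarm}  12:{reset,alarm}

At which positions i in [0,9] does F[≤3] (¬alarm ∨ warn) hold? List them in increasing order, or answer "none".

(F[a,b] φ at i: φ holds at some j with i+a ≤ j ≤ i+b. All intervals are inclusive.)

0, 1, 2, 3, 4, 5, 6, 7, 8, 9

Evaluate at each i in [0,9]:
  i=0: ✓ (witness j=0)
  i=1: ✓ (witness j=1)
  i=2: ✓ (witness j=3)
  i=3: ✓ (witness j=3)
  i=4: ✓ (witness j=4)
  i=5: ✓ (witness j=5)
  i=6: ✓ (witness j=6)
  i=7: ✓ (witness j=7)
  i=8: ✓ (witness j=9)
  i=9: ✓ (witness j=9)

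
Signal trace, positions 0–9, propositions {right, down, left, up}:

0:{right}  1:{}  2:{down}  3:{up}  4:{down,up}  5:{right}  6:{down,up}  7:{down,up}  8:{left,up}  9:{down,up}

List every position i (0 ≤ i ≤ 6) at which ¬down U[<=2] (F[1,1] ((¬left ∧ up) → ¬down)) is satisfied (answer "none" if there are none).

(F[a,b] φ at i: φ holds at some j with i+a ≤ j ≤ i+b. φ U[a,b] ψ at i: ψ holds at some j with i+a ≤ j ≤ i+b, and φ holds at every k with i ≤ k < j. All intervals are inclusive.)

Evaluate at each i in [0,6]:
  i=0: ✓ (rhs at j=0)
  i=1: ✓ (rhs at j=1)
  i=2: ✓ (rhs at j=2)
  i=3: ✓ (rhs at j=4; lhs holds on [3,3])
  i=4: ✓ (rhs at j=4)
  i=5: ✗ (lhs fails at k=6 before rhs at j=7)
  i=6: ✗ (lhs fails at k=6 before rhs at j=7)

0, 1, 2, 3, 4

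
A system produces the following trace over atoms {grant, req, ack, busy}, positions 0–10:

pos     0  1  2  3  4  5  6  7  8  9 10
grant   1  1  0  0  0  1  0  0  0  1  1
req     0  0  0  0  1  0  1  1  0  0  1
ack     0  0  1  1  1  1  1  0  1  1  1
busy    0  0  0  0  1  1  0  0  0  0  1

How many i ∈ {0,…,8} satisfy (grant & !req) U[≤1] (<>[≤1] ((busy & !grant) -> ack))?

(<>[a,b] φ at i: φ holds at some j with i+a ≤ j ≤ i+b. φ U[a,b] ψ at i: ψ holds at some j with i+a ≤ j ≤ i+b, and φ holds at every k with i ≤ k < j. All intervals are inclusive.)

9

Evaluate at each i in [0,8]:
  i=0: ✓ (rhs at j=0)
  i=1: ✓ (rhs at j=1)
  i=2: ✓ (rhs at j=2)
  i=3: ✓ (rhs at j=3)
  i=4: ✓ (rhs at j=4)
  i=5: ✓ (rhs at j=5)
  i=6: ✓ (rhs at j=6)
  i=7: ✓ (rhs at j=7)
  i=8: ✓ (rhs at j=8)
Positions where it holds: {0, 1, 2, 3, 4, 5, 6, 7, 8} → 9.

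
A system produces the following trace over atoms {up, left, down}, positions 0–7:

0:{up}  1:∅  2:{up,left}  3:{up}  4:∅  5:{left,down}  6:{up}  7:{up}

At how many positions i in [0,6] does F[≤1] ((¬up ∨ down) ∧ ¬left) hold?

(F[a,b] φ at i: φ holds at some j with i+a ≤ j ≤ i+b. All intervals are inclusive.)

4

Evaluate at each i in [0,6]:
  i=0: ✓ (witness j=1)
  i=1: ✓ (witness j=1)
  i=2: ✗ (none in [2,3])
  i=3: ✓ (witness j=4)
  i=4: ✓ (witness j=4)
  i=5: ✗ (none in [5,6])
  i=6: ✗ (none in [6,7])
Positions where it holds: {0, 1, 3, 4} → 4.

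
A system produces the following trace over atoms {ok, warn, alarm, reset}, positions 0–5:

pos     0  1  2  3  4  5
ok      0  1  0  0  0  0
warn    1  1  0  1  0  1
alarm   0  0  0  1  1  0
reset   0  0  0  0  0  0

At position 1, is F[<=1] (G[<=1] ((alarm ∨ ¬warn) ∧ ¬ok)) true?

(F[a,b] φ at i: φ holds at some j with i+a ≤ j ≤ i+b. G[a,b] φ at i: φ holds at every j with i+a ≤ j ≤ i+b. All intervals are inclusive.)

Holds

Check G[<=1] ((alarm ∨ ¬warn) ∧ ¬ok) at each j in [1,2]:
  j=1: fails at 1
  j=2: holds on [2,3]
Found at j=2 → formula holds.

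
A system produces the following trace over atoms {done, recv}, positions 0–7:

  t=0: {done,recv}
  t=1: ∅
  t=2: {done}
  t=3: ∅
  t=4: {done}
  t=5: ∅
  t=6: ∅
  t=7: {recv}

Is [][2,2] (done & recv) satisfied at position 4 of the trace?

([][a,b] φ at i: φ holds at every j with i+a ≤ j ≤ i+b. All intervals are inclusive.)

Check (done & recv) at every j in [6,6]:
  j=6: false
Fails at j=6 → formula fails.

Does not hold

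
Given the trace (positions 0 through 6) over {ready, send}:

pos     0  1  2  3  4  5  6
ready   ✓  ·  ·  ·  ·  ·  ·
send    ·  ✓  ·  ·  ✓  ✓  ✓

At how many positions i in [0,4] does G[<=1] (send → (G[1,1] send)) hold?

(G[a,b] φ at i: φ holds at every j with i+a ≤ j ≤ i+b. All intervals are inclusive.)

Evaluate at each i in [0,4]:
  i=0: ✗ (fails at j=1)
  i=1: ✗ (fails at j=1)
  i=2: ✓ (all of [2,3])
  i=3: ✓ (all of [3,4])
  i=4: ✓ (all of [4,5])
Positions where it holds: {2, 3, 4} → 3.

3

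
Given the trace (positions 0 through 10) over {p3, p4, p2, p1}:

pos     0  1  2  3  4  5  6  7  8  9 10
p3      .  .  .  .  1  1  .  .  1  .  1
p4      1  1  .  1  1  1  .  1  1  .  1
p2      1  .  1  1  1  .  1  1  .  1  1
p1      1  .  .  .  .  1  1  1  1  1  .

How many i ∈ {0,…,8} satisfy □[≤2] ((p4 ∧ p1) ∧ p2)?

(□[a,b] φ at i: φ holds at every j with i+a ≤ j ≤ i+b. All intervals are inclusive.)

Evaluate at each i in [0,8]:
  i=0: ✗ (fails at j=1)
  i=1: ✗ (fails at j=1)
  i=2: ✗ (fails at j=2)
  i=3: ✗ (fails at j=3)
  i=4: ✗ (fails at j=4)
  i=5: ✗ (fails at j=5)
  i=6: ✗ (fails at j=6)
  i=7: ✗ (fails at j=8)
  i=8: ✗ (fails at j=8)
Positions where it holds: {} → 0.

0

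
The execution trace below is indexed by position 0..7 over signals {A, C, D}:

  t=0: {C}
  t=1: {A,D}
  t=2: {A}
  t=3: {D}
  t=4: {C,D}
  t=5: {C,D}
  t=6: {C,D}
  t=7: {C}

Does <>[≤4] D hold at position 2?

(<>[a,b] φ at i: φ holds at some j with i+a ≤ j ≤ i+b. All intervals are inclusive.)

Check D at each j in [2,6]:
  j=2: false
  j=3: true
  j=4: true
  j=5: true
  j=6: true
Found at j=3 → formula holds.

Yes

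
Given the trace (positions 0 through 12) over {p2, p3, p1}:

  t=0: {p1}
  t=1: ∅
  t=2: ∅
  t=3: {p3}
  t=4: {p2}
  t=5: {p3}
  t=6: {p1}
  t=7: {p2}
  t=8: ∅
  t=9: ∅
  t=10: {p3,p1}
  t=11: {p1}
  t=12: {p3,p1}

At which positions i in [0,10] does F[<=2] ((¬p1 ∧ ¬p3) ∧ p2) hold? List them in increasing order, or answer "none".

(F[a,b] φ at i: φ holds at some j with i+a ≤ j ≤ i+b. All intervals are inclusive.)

Evaluate at each i in [0,10]:
  i=0: ✗ (none in [0,2])
  i=1: ✗ (none in [1,3])
  i=2: ✓ (witness j=4)
  i=3: ✓ (witness j=4)
  i=4: ✓ (witness j=4)
  i=5: ✓ (witness j=7)
  i=6: ✓ (witness j=7)
  i=7: ✓ (witness j=7)
  i=8: ✗ (none in [8,10])
  i=9: ✗ (none in [9,11])
  i=10: ✗ (none in [10,12])

2, 3, 4, 5, 6, 7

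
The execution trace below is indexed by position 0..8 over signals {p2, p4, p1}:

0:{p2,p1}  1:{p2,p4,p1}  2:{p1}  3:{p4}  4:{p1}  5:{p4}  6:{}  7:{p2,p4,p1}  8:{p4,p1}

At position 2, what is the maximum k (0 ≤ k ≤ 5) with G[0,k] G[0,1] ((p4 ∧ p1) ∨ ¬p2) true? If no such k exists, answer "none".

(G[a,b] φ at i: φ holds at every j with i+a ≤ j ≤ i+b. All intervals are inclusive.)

G[0,1] ((p4 ∧ p1) ∨ ¬p2) must hold from j=2 onward; find where it first fails.
  j=2: holds
  j=3: holds
  j=4: holds
  j=5: holds
  j=6: holds
  j=7: holds
Holds through j=7; largest k = 5.

5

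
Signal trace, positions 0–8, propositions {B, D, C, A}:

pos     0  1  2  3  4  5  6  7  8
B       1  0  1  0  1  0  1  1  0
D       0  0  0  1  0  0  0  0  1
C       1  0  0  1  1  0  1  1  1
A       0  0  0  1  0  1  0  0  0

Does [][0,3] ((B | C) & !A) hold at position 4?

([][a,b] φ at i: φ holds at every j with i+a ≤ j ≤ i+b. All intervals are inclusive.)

Check ((B | C) & !A) at every j in [4,7]:
  j=4: true
  j=5: false
  j=6: true
  j=7: true
Fails at j=5 → formula fails.

False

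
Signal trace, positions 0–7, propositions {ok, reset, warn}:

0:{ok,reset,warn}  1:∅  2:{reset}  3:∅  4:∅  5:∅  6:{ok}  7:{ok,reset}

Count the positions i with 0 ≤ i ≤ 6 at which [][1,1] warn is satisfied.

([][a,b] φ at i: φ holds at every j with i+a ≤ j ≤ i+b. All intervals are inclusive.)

0

Evaluate at each i in [0,6]:
  i=0: ✗ (fails at j=1)
  i=1: ✗ (fails at j=2)
  i=2: ✗ (fails at j=3)
  i=3: ✗ (fails at j=4)
  i=4: ✗ (fails at j=5)
  i=5: ✗ (fails at j=6)
  i=6: ✗ (fails at j=7)
Positions where it holds: {} → 0.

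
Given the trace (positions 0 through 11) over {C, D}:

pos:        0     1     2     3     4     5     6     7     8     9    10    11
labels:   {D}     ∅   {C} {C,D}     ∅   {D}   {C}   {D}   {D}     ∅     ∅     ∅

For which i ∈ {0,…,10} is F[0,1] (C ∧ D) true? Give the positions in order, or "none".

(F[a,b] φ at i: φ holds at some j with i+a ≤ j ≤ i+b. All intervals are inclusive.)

2, 3

Evaluate at each i in [0,10]:
  i=0: ✗ (none in [0,1])
  i=1: ✗ (none in [1,2])
  i=2: ✓ (witness j=3)
  i=3: ✓ (witness j=3)
  i=4: ✗ (none in [4,5])
  i=5: ✗ (none in [5,6])
  i=6: ✗ (none in [6,7])
  i=7: ✗ (none in [7,8])
  i=8: ✗ (none in [8,9])
  i=9: ✗ (none in [9,10])
  i=10: ✗ (none in [10,11])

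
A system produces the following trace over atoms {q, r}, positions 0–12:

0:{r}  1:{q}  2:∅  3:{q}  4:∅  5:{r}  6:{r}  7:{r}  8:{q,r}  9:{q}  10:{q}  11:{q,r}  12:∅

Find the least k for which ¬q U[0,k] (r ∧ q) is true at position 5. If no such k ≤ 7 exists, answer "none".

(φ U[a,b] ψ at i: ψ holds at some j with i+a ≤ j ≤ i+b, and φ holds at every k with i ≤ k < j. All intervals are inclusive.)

3

Need earliest j ≥ 5 with (r ∧ q), and ¬q at every k in [5,j-1].
  j=5: rhs fails.
  j=6: rhs fails.
  j=7: rhs fails.
  j=8: rhs holds; lhs holds on [5,7]. k = 3.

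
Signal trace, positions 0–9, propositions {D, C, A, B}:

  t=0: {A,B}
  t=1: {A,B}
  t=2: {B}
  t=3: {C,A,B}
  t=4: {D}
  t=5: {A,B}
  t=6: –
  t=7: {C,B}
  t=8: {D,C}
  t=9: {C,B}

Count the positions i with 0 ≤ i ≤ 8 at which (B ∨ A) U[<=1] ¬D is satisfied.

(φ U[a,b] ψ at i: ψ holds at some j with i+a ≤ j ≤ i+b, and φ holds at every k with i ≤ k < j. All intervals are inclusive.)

7

Evaluate at each i in [0,8]:
  i=0: ✓ (rhs at j=0)
  i=1: ✓ (rhs at j=1)
  i=2: ✓ (rhs at j=2)
  i=3: ✓ (rhs at j=3)
  i=4: ✗ (lhs fails at k=4 before rhs at j=5)
  i=5: ✓ (rhs at j=5)
  i=6: ✓ (rhs at j=6)
  i=7: ✓ (rhs at j=7)
  i=8: ✗ (lhs fails at k=8 before rhs at j=9)
Positions where it holds: {0, 1, 2, 3, 5, 6, 7} → 7.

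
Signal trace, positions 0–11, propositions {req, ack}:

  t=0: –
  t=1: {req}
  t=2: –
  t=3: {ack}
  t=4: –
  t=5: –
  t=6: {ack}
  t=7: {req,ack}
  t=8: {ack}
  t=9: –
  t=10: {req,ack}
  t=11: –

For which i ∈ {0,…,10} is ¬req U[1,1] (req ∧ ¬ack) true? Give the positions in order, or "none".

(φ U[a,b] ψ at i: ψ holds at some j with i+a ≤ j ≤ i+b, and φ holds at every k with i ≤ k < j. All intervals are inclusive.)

Evaluate at each i in [0,10]:
  i=0: ✓ (rhs at j=1; lhs holds on [0,0])
  i=1: ✗ (no rhs in [2,2])
  i=2: ✗ (no rhs in [3,3])
  i=3: ✗ (no rhs in [4,4])
  i=4: ✗ (no rhs in [5,5])
  i=5: ✗ (no rhs in [6,6])
  i=6: ✗ (no rhs in [7,7])
  i=7: ✗ (no rhs in [8,8])
  i=8: ✗ (no rhs in [9,9])
  i=9: ✗ (no rhs in [10,10])
  i=10: ✗ (no rhs in [11,11])

0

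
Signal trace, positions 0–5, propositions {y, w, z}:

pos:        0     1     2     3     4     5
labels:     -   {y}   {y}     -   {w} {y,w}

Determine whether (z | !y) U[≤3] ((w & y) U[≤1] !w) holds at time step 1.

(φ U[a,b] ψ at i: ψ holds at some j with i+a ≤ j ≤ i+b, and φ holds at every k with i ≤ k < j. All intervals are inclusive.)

Need some j in [1,4] with ((w & y) U[≤1] !w), and (z | !y) at every k in [1,j-1].
  j=1: ((w & y) U[≤1] !w) holds; no prefix to check → satisfied.

Holds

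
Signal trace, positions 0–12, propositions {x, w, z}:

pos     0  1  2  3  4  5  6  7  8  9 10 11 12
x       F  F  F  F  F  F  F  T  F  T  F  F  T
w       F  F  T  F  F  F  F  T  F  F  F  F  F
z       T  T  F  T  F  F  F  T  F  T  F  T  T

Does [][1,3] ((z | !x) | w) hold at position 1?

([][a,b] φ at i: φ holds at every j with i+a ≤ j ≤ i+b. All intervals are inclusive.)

Check ((z | !x) | w) at every j in [2,4]:
  j=2: true
  j=3: true
  j=4: true
All positions satisfy it → formula holds.

Yes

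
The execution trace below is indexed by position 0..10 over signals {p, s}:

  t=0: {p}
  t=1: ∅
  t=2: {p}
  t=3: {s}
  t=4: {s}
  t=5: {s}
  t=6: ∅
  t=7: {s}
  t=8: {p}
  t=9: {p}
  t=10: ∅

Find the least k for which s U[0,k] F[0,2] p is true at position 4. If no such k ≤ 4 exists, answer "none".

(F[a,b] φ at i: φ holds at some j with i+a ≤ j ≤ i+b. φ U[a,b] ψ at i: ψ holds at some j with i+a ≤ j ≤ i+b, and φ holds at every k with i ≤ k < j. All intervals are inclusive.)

2

Need earliest j ≥ 4 with F[0,2] p, and s at every k in [4,j-1].
  j=4: rhs fails.
  j=5: rhs fails.
  j=6: rhs holds; lhs holds on [4,5]. k = 2.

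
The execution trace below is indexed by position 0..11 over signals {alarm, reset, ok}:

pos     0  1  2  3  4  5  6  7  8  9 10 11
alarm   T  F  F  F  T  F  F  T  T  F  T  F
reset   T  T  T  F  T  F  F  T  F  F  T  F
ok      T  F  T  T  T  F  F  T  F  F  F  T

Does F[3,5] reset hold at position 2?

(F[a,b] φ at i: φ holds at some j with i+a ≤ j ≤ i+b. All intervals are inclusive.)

Check reset at each j in [5,7]:
  j=5: false
  j=6: false
  j=7: true
Found at j=7 → formula holds.

True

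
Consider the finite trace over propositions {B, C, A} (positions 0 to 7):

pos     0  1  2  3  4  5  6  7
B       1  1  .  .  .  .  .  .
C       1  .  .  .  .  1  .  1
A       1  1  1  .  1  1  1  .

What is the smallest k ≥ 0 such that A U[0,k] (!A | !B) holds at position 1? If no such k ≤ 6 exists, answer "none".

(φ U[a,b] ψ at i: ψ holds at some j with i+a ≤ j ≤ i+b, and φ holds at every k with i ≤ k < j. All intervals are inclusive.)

1

Need earliest j ≥ 1 with (!A | !B), and A at every k in [1,j-1].
  j=1: rhs fails.
  j=2: rhs holds; lhs holds on [1,1]. k = 1.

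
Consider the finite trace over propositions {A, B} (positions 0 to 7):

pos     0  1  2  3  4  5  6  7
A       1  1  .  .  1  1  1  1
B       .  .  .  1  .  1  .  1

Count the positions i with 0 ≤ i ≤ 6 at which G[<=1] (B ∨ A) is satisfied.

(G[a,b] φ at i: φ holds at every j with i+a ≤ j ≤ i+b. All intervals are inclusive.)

5

Evaluate at each i in [0,6]:
  i=0: ✓ (all of [0,1])
  i=1: ✗ (fails at j=2)
  i=2: ✗ (fails at j=2)
  i=3: ✓ (all of [3,4])
  i=4: ✓ (all of [4,5])
  i=5: ✓ (all of [5,6])
  i=6: ✓ (all of [6,7])
Positions where it holds: {0, 3, 4, 5, 6} → 5.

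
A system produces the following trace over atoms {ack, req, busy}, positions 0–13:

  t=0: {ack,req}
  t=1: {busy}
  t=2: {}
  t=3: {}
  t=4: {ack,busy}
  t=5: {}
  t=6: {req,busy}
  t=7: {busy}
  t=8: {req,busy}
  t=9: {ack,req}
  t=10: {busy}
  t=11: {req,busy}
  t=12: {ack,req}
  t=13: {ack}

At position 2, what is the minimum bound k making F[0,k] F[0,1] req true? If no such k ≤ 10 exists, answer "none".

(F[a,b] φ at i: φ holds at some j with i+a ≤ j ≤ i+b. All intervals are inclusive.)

3

Scan j = 2,3,… for F[0,1] req:
  j=2: fails
  j=3: fails
  j=4: fails
  j=5: holds
First hit at j=5, so smallest k = 5-2 = 3.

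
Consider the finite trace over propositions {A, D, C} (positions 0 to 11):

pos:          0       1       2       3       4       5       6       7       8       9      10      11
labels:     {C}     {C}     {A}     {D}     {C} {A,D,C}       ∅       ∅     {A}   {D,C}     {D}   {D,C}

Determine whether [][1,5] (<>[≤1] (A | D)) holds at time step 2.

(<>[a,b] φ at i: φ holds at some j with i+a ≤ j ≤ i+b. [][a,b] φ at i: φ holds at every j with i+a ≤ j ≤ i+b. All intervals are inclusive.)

Check <>[≤1] (A | D) at every j in [3,7]:
  j=3: holds (witness at 3)
  j=4: holds (witness at 5)
  j=5: holds (witness at 5)
  j=6: fails (none in [6,7])
  j=7: holds (witness at 8)
Fails at j=6 → formula fails.

No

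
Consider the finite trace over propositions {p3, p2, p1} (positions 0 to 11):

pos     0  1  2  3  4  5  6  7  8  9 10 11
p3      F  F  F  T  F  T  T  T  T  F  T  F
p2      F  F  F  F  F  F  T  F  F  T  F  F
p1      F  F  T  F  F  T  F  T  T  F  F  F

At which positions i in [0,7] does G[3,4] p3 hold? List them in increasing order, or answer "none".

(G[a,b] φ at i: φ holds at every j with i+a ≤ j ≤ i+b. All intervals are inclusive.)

2, 3, 4

Evaluate at each i in [0,7]:
  i=0: ✗ (fails at j=4)
  i=1: ✗ (fails at j=4)
  i=2: ✓ (all of [5,6])
  i=3: ✓ (all of [6,7])
  i=4: ✓ (all of [7,8])
  i=5: ✗ (fails at j=9)
  i=6: ✗ (fails at j=9)
  i=7: ✗ (fails at j=11)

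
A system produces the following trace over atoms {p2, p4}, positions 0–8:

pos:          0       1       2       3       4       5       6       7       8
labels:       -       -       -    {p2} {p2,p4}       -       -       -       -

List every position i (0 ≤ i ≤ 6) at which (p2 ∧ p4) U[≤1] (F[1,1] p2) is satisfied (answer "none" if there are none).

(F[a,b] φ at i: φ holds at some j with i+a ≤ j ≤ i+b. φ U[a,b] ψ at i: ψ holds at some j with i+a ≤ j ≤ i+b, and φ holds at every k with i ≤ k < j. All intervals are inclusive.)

Evaluate at each i in [0,6]:
  i=0: ✗ (no rhs in [0,1])
  i=1: ✗ (lhs fails at k=1 before rhs at j=2)
  i=2: ✓ (rhs at j=2)
  i=3: ✓ (rhs at j=3)
  i=4: ✗ (no rhs in [4,5])
  i=5: ✗ (no rhs in [5,6])
  i=6: ✗ (no rhs in [6,7])

2, 3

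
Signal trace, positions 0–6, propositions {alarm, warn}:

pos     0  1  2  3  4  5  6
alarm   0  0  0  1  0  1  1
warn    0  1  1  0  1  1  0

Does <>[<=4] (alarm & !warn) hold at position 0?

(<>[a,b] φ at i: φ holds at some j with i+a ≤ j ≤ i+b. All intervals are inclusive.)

Yes

Check (alarm & !warn) at each j in [0,4]:
  j=0: false
  j=1: false
  j=2: false
  j=3: true
  j=4: false
Found at j=3 → formula holds.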